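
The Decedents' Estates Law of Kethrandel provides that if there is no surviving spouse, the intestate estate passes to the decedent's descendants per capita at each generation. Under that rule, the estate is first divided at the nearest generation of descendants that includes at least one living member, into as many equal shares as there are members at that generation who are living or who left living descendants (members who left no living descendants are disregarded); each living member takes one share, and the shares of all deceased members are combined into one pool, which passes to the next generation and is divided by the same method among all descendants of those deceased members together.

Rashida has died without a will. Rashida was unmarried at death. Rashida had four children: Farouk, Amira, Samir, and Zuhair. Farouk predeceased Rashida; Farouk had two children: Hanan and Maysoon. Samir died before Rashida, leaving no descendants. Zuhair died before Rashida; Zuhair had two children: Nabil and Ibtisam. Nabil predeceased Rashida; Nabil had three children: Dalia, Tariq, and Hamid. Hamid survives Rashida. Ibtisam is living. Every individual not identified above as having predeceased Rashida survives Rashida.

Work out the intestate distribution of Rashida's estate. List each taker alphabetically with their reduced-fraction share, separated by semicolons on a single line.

There is no surviving spouse, so the entire estate passes to Rashida's descendants per capita at each generation.
At generation 1 (Farouk, Amira, Zuhair) there are 3 shares of (1)/3 = 1/3 each.
Living: Amira — each takes 1/3.
Deceased: Farouk and Zuhair. Their combined 2/3 is pooled and carried to generation 2.
At generation 2 (Hanan, Maysoon, Nabil, Ibtisam) there are 4 shares of (2/3)/4 = 1/6 each.
Living: Hanan, Maysoon, and Ibtisam — each takes 1/6.
Deceased: Nabil. That 1/6 share is carried to generation 3.
At generation 3 (Dalia, Tariq, Hamid) there are 3 shares of (1/6)/3 = 1/18 each.
Living: Dalia, Tariq, and Hamid — each takes 1/18.

Amira 1/3; Dalia 1/18; Hamid 1/18; Hanan 1/6; Ibtisam 1/6; Maysoon 1/6; Tariq 1/18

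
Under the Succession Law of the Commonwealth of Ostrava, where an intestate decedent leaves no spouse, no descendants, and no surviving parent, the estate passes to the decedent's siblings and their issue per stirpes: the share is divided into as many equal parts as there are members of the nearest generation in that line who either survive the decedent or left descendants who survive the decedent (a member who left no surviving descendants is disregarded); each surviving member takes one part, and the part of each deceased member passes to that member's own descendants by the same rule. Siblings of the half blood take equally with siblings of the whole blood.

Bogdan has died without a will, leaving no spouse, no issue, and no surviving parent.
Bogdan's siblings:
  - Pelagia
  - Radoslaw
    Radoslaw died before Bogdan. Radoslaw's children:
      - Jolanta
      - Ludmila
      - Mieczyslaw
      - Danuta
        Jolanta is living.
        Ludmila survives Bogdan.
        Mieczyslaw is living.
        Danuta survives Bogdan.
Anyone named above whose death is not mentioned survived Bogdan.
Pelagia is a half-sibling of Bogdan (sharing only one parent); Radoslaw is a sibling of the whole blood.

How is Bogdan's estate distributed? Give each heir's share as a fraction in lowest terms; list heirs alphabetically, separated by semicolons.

No spouse, descendants, or parent survives, so the estate passes to Bogdan's siblings per stirpes.
Half-blood and whole-blood siblings take equally under the stated rule.
The estate is divided into 2 equal shares of 1/2 among Pelagia, Radoslaw.
Pelagia is living and takes 1/2.
Radoslaw predeceased; the 1/2 allotted to Radoslaw's branch passes to Radoslaw's issue by representation.
The 1/2 is divided into 4 equal shares of 1/8 among Jolanta, Ludmila, Mieczyslaw, Danuta.
Jolanta is living and takes 1/8.
Ludmila is living and takes 1/8.
Mieczyslaw is living and takes 1/8.
Danuta is living and takes 1/8.

Danuta 1/8; Jolanta 1/8; Ludmila 1/8; Mieczyslaw 1/8; Pelagia 1/2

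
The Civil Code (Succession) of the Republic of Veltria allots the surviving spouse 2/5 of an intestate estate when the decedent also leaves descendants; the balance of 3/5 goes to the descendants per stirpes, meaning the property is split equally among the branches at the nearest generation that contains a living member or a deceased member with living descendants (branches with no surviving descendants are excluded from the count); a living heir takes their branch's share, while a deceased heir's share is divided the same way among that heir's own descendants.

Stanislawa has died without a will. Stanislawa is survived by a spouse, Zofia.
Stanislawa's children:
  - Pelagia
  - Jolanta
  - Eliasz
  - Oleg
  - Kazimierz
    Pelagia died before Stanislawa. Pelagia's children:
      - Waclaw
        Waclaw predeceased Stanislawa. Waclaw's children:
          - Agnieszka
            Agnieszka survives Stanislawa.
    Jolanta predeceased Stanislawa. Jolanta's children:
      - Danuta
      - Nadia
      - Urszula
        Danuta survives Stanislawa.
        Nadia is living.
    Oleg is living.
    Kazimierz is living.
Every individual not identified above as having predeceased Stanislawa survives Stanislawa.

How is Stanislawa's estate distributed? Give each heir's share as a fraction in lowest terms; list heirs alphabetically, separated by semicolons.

Agnieszka 3/25; Danuta 1/25; Eliasz 3/25; Kazimierz 3/25; Nadia 1/25; Oleg 3/25; Urszula 1/25; Zofia 2/5

Zofia, as surviving spouse, takes 2/5.
The remaining 3/5 passes to Stanislawa's descendants per stirpes.
The 3/5 is divided into 5 equal shares of 3/25 among Pelagia, Jolanta, Eliasz, Oleg, Kazimierz.
Pelagia predeceased; the 3/25 allotted to Pelagia's branch passes to Pelagia's issue by representation.
Waclaw's line is the sole branch at this level, so the full 3/25 passes to Waclaw's issue by representation.
Agnieszka is the sole taker at this level and receives the full 3/25.
Jolanta predeceased; the 3/25 allotted to Jolanta's branch passes to Jolanta's issue by representation.
The 3/25 is divided into 3 equal shares of 1/25 among Danuta, Nadia, Urszula.
Danuta is living and takes 1/25.
Nadia is living and takes 1/25.
Urszula is living and takes 1/25.
Eliasz is living and takes 3/25.
Oleg is living and takes 3/25.
Kazimierz is living and takes 3/25.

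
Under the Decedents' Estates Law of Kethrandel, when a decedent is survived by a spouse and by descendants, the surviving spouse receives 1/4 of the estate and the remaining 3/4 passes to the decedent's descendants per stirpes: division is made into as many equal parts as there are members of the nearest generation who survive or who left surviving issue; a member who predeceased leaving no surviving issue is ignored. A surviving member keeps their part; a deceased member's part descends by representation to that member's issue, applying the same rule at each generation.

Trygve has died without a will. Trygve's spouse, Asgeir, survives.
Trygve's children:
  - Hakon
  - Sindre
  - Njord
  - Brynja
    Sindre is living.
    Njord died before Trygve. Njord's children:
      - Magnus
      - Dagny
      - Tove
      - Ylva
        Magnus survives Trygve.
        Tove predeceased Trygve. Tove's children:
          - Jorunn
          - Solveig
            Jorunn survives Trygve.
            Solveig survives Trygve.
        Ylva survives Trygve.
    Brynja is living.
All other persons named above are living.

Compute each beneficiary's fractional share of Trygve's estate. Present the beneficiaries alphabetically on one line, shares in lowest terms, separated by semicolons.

Asgeir, as surviving spouse, takes 1/4.
The remaining 3/4 passes to Trygve's descendants per stirpes.
The 3/4 is divided into 4 equal shares of 3/16 among Hakon, Sindre, Njord, Brynja.
Hakon is living and takes 3/16.
Sindre is living and takes 3/16.
Njord predeceased; the 3/16 allotted to Njord's branch passes to Njord's issue by representation.
The 3/16 is divided into 4 equal shares of 3/64 among Magnus, Dagny, Tove, Ylva.
Magnus is living and takes 3/64.
Dagny is living and takes 3/64.
Tove predeceased; the 3/64 allotted to Tove's branch passes to Tove's issue by representation.
The 3/64 is divided into 2 equal shares of 3/128 among Jorunn, Solveig.
Jorunn is living and takes 3/128.
Solveig is living and takes 3/128.
Ylva is living and takes 3/64.
Brynja is living and takes 3/16.

Asgeir 1/4; Brynja 3/16; Dagny 3/64; Hakon 3/16; Jorunn 3/128; Magnus 3/64; Sindre 3/16; Solveig 3/128; Ylva 3/64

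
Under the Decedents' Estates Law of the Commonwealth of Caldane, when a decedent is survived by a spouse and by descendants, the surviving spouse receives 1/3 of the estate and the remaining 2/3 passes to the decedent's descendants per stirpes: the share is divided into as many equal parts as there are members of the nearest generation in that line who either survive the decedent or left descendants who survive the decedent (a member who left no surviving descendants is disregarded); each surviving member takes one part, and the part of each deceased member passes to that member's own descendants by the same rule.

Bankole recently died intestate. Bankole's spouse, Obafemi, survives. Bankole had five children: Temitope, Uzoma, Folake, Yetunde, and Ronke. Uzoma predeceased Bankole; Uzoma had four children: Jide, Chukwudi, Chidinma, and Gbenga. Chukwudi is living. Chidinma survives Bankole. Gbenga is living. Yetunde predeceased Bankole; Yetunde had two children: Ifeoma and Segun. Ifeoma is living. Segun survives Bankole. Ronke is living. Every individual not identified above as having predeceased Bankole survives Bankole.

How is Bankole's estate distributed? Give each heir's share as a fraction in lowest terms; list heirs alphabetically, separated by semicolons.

Obafemi, as surviving spouse, takes 1/3.
The remaining 2/3 passes to Bankole's descendants per stirpes.
The 2/3 is divided into 5 equal shares of 2/15 among Temitope, Uzoma, Folake, Yetunde, Ronke.
Temitope is living and takes 2/15.
Uzoma predeceased; the 2/15 allotted to Uzoma's branch passes to Uzoma's issue by representation.
The 2/15 is divided into 4 equal shares of 1/30 among Jide, Chukwudi, Chidinma, Gbenga.
Jide is living and takes 1/30.
Chukwudi is living and takes 1/30.
Chidinma is living and takes 1/30.
Gbenga is living and takes 1/30.
Folake is living and takes 2/15.
Yetunde predeceased; the 2/15 allotted to Yetunde's branch passes to Yetunde's issue by representation.
The 2/15 is divided into 2 equal shares of 1/15 among Ifeoma, Segun.
Ifeoma is living and takes 1/15.
Segun is living and takes 1/15.
Ronke is living and takes 2/15.

Chidinma 1/30; Chukwudi 1/30; Folake 2/15; Gbenga 1/30; Ifeoma 1/15; Jide 1/30; Obafemi 1/3; Ronke 2/15; Segun 1/15; Temitope 2/15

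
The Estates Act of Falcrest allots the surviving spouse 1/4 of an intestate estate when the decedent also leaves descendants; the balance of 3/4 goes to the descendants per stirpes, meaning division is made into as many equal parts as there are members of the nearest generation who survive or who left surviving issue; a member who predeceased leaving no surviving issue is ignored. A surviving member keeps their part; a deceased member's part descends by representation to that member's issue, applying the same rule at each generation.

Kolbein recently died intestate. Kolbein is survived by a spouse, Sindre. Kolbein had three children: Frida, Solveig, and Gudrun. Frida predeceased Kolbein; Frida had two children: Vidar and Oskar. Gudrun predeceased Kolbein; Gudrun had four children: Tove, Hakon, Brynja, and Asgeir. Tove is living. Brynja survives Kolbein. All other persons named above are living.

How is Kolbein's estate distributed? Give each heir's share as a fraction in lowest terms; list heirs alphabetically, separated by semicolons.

Sindre, as surviving spouse, takes 1/4.
The remaining 3/4 passes to Kolbein's descendants per stirpes.
The 3/4 is divided into 3 equal shares of 1/4 among Frida, Solveig, Gudrun.
Frida predeceased; the 1/4 allotted to Frida's branch passes to Frida's issue by representation.
The 1/4 is divided into 2 equal shares of 1/8 among Vidar, Oskar.
Vidar is living and takes 1/8.
Oskar is living and takes 1/8.
Solveig is living and takes 1/4.
Gudrun predeceased; the 1/4 allotted to Gudrun's branch passes to Gudrun's issue by representation.
The 1/4 is divided into 4 equal shares of 1/16 among Tove, Hakon, Brynja, Asgeir.
Tove is living and takes 1/16.
Hakon is living and takes 1/16.
Brynja is living and takes 1/16.
Asgeir is living and takes 1/16.

Asgeir 1/16; Brynja 1/16; Hakon 1/16; Oskar 1/8; Sindre 1/4; Solveig 1/4; Tove 1/16; Vidar 1/8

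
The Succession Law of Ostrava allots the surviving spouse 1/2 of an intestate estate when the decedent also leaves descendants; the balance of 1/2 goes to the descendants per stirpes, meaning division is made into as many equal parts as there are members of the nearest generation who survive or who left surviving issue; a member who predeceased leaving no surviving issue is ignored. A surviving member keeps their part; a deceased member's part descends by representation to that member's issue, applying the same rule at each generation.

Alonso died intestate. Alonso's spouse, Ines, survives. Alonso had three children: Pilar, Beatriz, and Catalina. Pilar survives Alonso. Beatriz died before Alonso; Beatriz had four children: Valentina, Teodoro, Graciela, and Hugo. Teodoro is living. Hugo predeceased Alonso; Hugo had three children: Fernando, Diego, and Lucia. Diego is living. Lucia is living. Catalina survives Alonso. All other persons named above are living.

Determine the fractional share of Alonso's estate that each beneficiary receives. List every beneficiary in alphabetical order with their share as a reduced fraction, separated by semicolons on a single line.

Catalina 1/6; Diego 1/72; Fernando 1/72; Graciela 1/24; Ines 1/2; Lucia 1/72; Pilar 1/6; Teodoro 1/24; Valentina 1/24

Ines, as surviving spouse, takes 1/2.
The remaining 1/2 passes to Alonso's descendants per stirpes.
The 1/2 is divided into 3 equal shares of 1/6 among Pilar, Beatriz, Catalina.
Pilar is living and takes 1/6.
Beatriz predeceased; the 1/6 allotted to Beatriz's branch passes to Beatriz's issue by representation.
The 1/6 is divided into 4 equal shares of 1/24 among Valentina, Teodoro, Graciela, Hugo.
Valentina is living and takes 1/24.
Teodoro is living and takes 1/24.
Graciela is living and takes 1/24.
Hugo predeceased; the 1/24 allotted to Hugo's branch passes to Hugo's issue by representation.
The 1/24 is divided into 3 equal shares of 1/72 among Fernando, Diego, Lucia.
Fernando is living and takes 1/72.
Diego is living and takes 1/72.
Lucia is living and takes 1/72.
Catalina is living and takes 1/6.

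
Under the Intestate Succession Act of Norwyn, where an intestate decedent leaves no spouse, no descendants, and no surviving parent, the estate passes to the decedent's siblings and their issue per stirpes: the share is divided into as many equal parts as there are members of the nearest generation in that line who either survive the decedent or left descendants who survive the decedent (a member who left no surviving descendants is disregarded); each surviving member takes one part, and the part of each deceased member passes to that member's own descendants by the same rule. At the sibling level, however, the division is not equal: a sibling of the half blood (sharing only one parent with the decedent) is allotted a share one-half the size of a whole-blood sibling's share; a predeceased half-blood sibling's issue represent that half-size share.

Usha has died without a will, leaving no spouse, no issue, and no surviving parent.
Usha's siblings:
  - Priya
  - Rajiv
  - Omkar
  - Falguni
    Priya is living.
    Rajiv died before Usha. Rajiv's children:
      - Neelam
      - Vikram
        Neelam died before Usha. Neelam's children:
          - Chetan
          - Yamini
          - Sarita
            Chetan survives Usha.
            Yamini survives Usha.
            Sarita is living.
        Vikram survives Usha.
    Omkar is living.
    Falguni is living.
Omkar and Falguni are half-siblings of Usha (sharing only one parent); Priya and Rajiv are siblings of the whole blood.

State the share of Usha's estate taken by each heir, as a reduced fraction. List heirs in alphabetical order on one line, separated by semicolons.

No spouse, descendants, or parent survives, so the estate passes to Usha's siblings per stirpes.
Half-blood siblings count for one-half the weight of whole-blood siblings at the initial division.
Dividing 1 in proportion to weights (total weight 3): Priya (weight 1) → 1/3; Rajiv (weight 1) → 1/3; Omkar (weight 1/2) → 1/6; Falguni (weight 1/2) → 1/6.
Priya is living and takes 1/3.
Rajiv predeceased; the 1/3 allotted to Rajiv's branch passes to Rajiv's issue by representation.
The 1/3 is divided into 2 equal shares of 1/6 among Neelam, Vikram.
Neelam predeceased; the 1/6 allotted to Neelam's branch passes to Neelam's issue by representation.
The 1/6 is divided into 3 equal shares of 1/18 among Chetan, Yamini, Sarita.
Chetan is living and takes 1/18.
Yamini is living and takes 1/18.
Sarita is living and takes 1/18.
Vikram is living and takes 1/6.
Omkar is living and takes 1/6.
Falguni is living and takes 1/6.

Chetan 1/18; Falguni 1/6; Omkar 1/6; Priya 1/3; Sarita 1/18; Vikram 1/6; Yamini 1/18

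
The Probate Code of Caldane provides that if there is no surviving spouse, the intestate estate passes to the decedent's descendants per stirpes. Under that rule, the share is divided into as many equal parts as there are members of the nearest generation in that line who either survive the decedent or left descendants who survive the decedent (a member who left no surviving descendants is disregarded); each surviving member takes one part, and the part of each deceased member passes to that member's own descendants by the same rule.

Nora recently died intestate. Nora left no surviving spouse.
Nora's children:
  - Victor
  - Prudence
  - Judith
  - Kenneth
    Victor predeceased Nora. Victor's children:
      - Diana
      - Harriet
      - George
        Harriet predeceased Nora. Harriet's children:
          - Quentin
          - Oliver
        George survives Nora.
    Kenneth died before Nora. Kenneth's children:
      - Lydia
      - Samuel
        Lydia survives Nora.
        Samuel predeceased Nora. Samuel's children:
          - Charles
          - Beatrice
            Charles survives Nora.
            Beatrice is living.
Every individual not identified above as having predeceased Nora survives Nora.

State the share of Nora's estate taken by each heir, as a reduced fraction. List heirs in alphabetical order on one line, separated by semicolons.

There is no surviving spouse, so the entire estate passes to Nora's descendants per stirpes.
The estate is divided into 4 equal shares of 1/4 among Victor, Prudence, Judith, Kenneth.
Victor predeceased; the 1/4 allotted to Victor's branch passes to Victor's issue by representation.
The 1/4 is divided into 3 equal shares of 1/12 among Diana, Harriet, George.
Diana is living and takes 1/12.
Harriet predeceased; the 1/12 allotted to Harriet's branch passes to Harriet's issue by representation.
The 1/12 is divided into 2 equal shares of 1/24 among Quentin, Oliver.
Quentin is living and takes 1/24.
Oliver is living and takes 1/24.
George is living and takes 1/12.
Prudence is living and takes 1/4.
Judith is living and takes 1/4.
Kenneth predeceased; the 1/4 allotted to Kenneth's branch passes to Kenneth's issue by representation.
The 1/4 is divided into 2 equal shares of 1/8 among Lydia, Samuel.
Lydia is living and takes 1/8.
Samuel predeceased; the 1/8 allotted to Samuel's branch passes to Samuel's issue by representation.
The 1/8 is divided into 2 equal shares of 1/16 among Charles, Beatrice.
Charles is living and takes 1/16.
Beatrice is living and takes 1/16.

Beatrice 1/16; Charles 1/16; Diana 1/12; George 1/12; Judith 1/4; Lydia 1/8; Oliver 1/24; Prudence 1/4; Quentin 1/24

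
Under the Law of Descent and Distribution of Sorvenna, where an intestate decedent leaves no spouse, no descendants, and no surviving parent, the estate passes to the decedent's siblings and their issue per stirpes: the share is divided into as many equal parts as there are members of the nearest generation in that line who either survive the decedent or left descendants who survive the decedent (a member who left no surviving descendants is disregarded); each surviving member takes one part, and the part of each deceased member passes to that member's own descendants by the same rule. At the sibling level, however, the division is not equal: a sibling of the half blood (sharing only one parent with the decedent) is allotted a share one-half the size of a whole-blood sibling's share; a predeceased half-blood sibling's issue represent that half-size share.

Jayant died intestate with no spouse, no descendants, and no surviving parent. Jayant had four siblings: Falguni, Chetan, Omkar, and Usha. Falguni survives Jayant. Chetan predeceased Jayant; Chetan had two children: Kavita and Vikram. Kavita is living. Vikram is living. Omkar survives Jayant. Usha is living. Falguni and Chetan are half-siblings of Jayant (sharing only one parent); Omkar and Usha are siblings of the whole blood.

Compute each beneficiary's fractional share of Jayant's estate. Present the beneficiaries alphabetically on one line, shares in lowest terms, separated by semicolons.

Falguni 1/6; Kavita 1/12; Omkar 1/3; Usha 1/3; Vikram 1/12

No spouse, descendants, or parent survives, so the estate passes to Jayant's siblings per stirpes.
Half-blood siblings count for one-half the weight of whole-blood siblings at the initial division.
Dividing 1 in proportion to weights (total weight 3): Falguni (weight 1/2) → 1/6; Chetan (weight 1/2) → 1/6; Omkar (weight 1) → 1/3; Usha (weight 1) → 1/3.
Falguni is living and takes 1/6.
Chetan predeceased; the 1/6 allotted to Chetan's branch passes to Chetan's issue by representation.
The 1/6 is divided into 2 equal shares of 1/12 among Kavita, Vikram.
Kavita is living and takes 1/12.
Vikram is living and takes 1/12.
Omkar is living and takes 1/3.
Usha is living and takes 1/3.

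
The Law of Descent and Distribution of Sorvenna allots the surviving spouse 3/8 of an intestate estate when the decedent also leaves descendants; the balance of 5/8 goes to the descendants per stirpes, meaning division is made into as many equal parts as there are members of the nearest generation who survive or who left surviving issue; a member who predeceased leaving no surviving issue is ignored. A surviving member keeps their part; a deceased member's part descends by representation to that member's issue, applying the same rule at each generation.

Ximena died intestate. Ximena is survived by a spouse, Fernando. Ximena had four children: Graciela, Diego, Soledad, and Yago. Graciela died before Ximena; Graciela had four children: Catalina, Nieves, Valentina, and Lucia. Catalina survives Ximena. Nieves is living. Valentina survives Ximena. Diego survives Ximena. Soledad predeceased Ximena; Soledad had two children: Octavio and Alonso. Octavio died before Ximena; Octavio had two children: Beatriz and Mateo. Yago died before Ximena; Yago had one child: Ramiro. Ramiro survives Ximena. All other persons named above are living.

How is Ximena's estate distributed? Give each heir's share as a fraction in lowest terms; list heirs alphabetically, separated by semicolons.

Fernando, as surviving spouse, takes 3/8.
The remaining 5/8 passes to Ximena's descendants per stirpes.
The 5/8 is divided into 4 equal shares of 5/32 among Graciela, Diego, Soledad, Yago.
Graciela predeceased; the 5/32 allotted to Graciela's branch passes to Graciela's issue by representation.
The 5/32 is divided into 4 equal shares of 5/128 among Catalina, Nieves, Valentina, Lucia.
Catalina is living and takes 5/128.
Nieves is living and takes 5/128.
Valentina is living and takes 5/128.
Lucia is living and takes 5/128.
Diego is living and takes 5/32.
Soledad predeceased; the 5/32 allotted to Soledad's branch passes to Soledad's issue by representation.
The 5/32 is divided into 2 equal shares of 5/64 among Octavio, Alonso.
Octavio predeceased; the 5/64 allotted to Octavio's branch passes to Octavio's issue by representation.
The 5/64 is divided into 2 equal shares of 5/128 among Beatriz, Mateo.
Beatriz is living and takes 5/128.
Mateo is living and takes 5/128.
Alonso is living and takes 5/64.
Yago predeceased; the 5/32 allotted to Yago's branch passes to Yago's issue by representation.
Ramiro is the sole taker at this level and receives the full 5/32.

Alonso 5/64; Beatriz 5/128; Catalina 5/128; Diego 5/32; Fernando 3/8; Lucia 5/128; Mateo 5/128; Nieves 5/128; Ramiro 5/32; Valentina 5/128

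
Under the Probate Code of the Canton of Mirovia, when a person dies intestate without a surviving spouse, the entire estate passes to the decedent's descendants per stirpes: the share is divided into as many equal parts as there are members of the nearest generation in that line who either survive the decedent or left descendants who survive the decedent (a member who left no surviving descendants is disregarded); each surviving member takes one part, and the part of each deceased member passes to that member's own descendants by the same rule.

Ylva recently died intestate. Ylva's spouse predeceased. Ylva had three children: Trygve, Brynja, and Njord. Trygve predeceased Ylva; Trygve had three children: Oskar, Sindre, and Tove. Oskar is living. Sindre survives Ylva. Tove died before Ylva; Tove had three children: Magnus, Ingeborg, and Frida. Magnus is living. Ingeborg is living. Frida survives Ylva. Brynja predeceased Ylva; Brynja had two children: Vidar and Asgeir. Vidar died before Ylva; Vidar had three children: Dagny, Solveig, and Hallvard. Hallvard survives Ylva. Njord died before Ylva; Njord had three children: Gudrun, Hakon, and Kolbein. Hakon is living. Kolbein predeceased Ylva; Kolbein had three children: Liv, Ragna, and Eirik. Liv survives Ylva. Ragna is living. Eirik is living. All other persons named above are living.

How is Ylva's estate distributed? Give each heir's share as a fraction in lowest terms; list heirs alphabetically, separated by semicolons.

There is no surviving spouse, so the entire estate passes to Ylva's descendants per stirpes.
The estate is divided into 3 equal shares of 1/3 among Trygve, Brynja, Njord.
Trygve predeceased; the 1/3 allotted to Trygve's branch passes to Trygve's issue by representation.
The 1/3 is divided into 3 equal shares of 1/9 among Oskar, Sindre, Tove.
Oskar is living and takes 1/9.
Sindre is living and takes 1/9.
Tove predeceased; the 1/9 allotted to Tove's branch passes to Tove's issue by representation.
The 1/9 is divided into 3 equal shares of 1/27 among Magnus, Ingeborg, Frida.
Magnus is living and takes 1/27.
Ingeborg is living and takes 1/27.
Frida is living and takes 1/27.
Brynja predeceased; the 1/3 allotted to Brynja's branch passes to Brynja's issue by representation.
The 1/3 is divided into 2 equal shares of 1/6 among Vidar, Asgeir.
Vidar predeceased; the 1/6 allotted to Vidar's branch passes to Vidar's issue by representation.
The 1/6 is divided into 3 equal shares of 1/18 among Dagny, Solveig, Hallvard.
Dagny is living and takes 1/18.
Solveig is living and takes 1/18.
Hallvard is living and takes 1/18.
Asgeir is living and takes 1/6.
Njord predeceased; the 1/3 allotted to Njord's branch passes to Njord's issue by representation.
The 1/3 is divided into 3 equal shares of 1/9 among Gudrun, Hakon, Kolbein.
Gudrun is living and takes 1/9.
Hakon is living and takes 1/9.
Kolbein predeceased; the 1/9 allotted to Kolbein's branch passes to Kolbein's issue by representation.
The 1/9 is divided into 3 equal shares of 1/27 among Liv, Ragna, Eirik.
Liv is living and takes 1/27.
Ragna is living and takes 1/27.
Eirik is living and takes 1/27.

Asgeir 1/6; Dagny 1/18; Eirik 1/27; Frida 1/27; Gudrun 1/9; Hakon 1/9; Hallvard 1/18; Ingeborg 1/27; Liv 1/27; Magnus 1/27; Oskar 1/9; Ragna 1/27; Sindre 1/9; Solveig 1/18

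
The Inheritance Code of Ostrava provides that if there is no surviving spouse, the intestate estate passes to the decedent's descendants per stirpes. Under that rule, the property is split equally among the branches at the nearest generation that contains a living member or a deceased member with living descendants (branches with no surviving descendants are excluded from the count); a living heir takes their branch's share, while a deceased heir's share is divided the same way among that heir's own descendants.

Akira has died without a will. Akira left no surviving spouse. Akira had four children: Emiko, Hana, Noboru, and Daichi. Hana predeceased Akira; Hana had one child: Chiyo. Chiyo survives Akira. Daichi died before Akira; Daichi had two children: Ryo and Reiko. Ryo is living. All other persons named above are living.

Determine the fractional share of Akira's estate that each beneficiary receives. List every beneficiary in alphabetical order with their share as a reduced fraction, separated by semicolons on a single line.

Chiyo 1/4; Emiko 1/4; Noboru 1/4; Reiko 1/8; Ryo 1/8

There is no surviving spouse, so the entire estate passes to Akira's descendants per stirpes.
The estate is divided into 4 equal shares of 1/4 among Emiko, Hana, Noboru, Daichi.
Emiko is living and takes 1/4.
Hana predeceased; the 1/4 allotted to Hana's branch passes to Hana's issue by representation.
Chiyo is the sole taker at this level and receives the full 1/4.
Noboru is living and takes 1/4.
Daichi predeceased; the 1/4 allotted to Daichi's branch passes to Daichi's issue by representation.
The 1/4 is divided into 2 equal shares of 1/8 among Ryo, Reiko.
Ryo is living and takes 1/8.
Reiko is living and takes 1/8.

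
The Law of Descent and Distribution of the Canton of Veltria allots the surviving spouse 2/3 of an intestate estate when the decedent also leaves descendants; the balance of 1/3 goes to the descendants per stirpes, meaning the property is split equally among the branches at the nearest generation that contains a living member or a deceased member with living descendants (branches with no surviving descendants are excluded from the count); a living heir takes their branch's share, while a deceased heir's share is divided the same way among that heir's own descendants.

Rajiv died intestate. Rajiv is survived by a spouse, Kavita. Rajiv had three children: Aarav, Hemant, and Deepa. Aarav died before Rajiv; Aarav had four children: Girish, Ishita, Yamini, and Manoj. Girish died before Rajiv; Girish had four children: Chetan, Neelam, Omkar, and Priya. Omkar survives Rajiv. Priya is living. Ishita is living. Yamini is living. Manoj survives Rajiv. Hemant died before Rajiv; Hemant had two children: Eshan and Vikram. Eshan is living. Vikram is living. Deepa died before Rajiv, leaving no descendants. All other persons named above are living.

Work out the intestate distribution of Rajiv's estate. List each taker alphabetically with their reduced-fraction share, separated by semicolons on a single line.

Kavita, as surviving spouse, takes 2/3.
The remaining 1/3 passes to Rajiv's descendants per stirpes.
Deepa left no surviving issue, so that branch lapses and is disregarded.
The 1/3 is divided into 2 equal shares of 1/6 among Aarav, Hemant.
Aarav predeceased; the 1/6 allotted to Aarav's branch passes to Aarav's issue by representation.
The 1/6 is divided into 4 equal shares of 1/24 among Girish, Ishita, Yamini, Manoj.
Girish predeceased; the 1/24 allotted to Girish's branch passes to Girish's issue by representation.
The 1/24 is divided into 4 equal shares of 1/96 among Chetan, Neelam, Omkar, Priya.
Chetan is living and takes 1/96.
Neelam is living and takes 1/96.
Omkar is living and takes 1/96.
Priya is living and takes 1/96.
Ishita is living and takes 1/24.
Yamini is living and takes 1/24.
Manoj is living and takes 1/24.
Hemant predeceased; the 1/6 allotted to Hemant's branch passes to Hemant's issue by representation.
The 1/6 is divided into 2 equal shares of 1/12 among Eshan, Vikram.
Eshan is living and takes 1/12.
Vikram is living and takes 1/12.

Chetan 1/96; Eshan 1/12; Ishita 1/24; Kavita 2/3; Manoj 1/24; Neelam 1/96; Omkar 1/96; Priya 1/96; Vikram 1/12; Yamini 1/24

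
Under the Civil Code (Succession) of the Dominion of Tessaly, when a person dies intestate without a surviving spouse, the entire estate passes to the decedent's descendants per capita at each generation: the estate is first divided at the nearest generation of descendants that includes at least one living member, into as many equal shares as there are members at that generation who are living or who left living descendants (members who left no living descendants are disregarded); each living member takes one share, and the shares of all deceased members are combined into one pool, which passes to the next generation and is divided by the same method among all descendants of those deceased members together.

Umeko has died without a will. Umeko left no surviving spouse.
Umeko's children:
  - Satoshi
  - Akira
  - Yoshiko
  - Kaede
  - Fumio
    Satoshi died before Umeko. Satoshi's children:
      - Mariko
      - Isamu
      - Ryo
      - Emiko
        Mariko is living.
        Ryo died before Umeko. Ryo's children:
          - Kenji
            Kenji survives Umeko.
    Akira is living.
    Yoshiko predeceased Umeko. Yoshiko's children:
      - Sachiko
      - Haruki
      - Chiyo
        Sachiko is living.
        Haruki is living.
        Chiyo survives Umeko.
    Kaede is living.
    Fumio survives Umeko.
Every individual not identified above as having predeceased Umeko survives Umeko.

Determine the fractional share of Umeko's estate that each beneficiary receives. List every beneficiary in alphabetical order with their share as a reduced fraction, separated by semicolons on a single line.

There is no surviving spouse, so the entire estate passes to Umeko's descendants per capita at each generation.
At generation 1 (Satoshi, Akira, Yoshiko, Kaede, Fumio) there are 5 shares of (1)/5 = 1/5 each.
Living: Akira, Kaede, and Fumio — each takes 1/5.
Deceased: Satoshi and Yoshiko. Their combined 2/5 is pooled and carried to generation 2.
At generation 2 (Mariko, Isamu, Ryo, Emiko, Sachiko, Haruki, Chiyo) there are 7 shares of (2/5)/7 = 2/35 each.
Living: Mariko, Isamu, Emiko, Sachiko, Haruki, and Chiyo — each takes 2/35.
Deceased: Ryo. That 2/35 share is carried to generation 3.
At generation 3 (Kenji) there are 1 shares of (2/35)/1 = 2/35 each.
Living: Kenji — each takes 2/35.

Akira 1/5; Chiyo 2/35; Emiko 2/35; Fumio 1/5; Haruki 2/35; Isamu 2/35; Kaede 1/5; Kenji 2/35; Mariko 2/35; Sachiko 2/35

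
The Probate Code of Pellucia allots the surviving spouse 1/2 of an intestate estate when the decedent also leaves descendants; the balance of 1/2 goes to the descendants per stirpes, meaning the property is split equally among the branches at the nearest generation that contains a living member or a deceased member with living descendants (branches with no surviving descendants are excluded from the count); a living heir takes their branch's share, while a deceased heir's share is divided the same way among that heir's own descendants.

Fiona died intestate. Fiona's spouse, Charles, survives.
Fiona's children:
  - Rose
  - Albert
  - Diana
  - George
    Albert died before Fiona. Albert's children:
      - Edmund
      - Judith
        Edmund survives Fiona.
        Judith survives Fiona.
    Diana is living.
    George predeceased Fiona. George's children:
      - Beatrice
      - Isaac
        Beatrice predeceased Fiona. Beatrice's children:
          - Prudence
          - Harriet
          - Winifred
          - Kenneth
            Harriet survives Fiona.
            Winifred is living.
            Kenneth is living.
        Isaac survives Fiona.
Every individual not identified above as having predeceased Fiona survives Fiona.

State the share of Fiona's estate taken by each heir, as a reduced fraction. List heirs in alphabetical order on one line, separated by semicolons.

Charles, as surviving spouse, takes 1/2.
The remaining 1/2 passes to Fiona's descendants per stirpes.
The 1/2 is divided into 4 equal shares of 1/8 among Rose, Albert, Diana, George.
Rose is living and takes 1/8.
Albert predeceased; the 1/8 allotted to Albert's branch passes to Albert's issue by representation.
The 1/8 is divided into 2 equal shares of 1/16 among Edmund, Judith.
Edmund is living and takes 1/16.
Judith is living and takes 1/16.
Diana is living and takes 1/8.
George predeceased; the 1/8 allotted to George's branch passes to George's issue by representation.
The 1/8 is divided into 2 equal shares of 1/16 among Beatrice, Isaac.
Beatrice predeceased; the 1/16 allotted to Beatrice's branch passes to Beatrice's issue by representation.
The 1/16 is divided into 4 equal shares of 1/64 among Prudence, Harriet, Winifred, Kenneth.
Prudence is living and takes 1/64.
Harriet is living and takes 1/64.
Winifred is living and takes 1/64.
Kenneth is living and takes 1/64.
Isaac is living and takes 1/16.

Charles 1/2; Diana 1/8; Edmund 1/16; Harriet 1/64; Isaac 1/16; Judith 1/16; Kenneth 1/64; Prudence 1/64; Rose 1/8; Winifred 1/64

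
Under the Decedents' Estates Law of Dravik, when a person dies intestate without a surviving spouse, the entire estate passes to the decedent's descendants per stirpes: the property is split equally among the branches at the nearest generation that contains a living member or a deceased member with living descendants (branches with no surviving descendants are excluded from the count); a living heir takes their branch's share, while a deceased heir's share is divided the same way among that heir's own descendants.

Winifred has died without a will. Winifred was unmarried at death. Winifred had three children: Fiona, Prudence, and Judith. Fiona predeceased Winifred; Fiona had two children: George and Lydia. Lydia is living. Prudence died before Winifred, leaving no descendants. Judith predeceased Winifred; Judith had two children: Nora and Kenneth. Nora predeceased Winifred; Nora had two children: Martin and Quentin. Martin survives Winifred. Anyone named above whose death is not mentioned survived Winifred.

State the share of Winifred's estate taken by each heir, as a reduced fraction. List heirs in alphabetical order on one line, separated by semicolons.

George 1/4; Kenneth 1/4; Lydia 1/4; Martin 1/8; Quentin 1/8

There is no surviving spouse, so the entire estate passes to Winifred's descendants per stirpes.
Prudence left no surviving issue, so that branch lapses and is disregarded.
The estate is divided into 2 equal shares of 1/2 among Fiona, Judith.
Fiona predeceased; the 1/2 allotted to Fiona's branch passes to Fiona's issue by representation.
The 1/2 is divided into 2 equal shares of 1/4 among George, Lydia.
George is living and takes 1/4.
Lydia is living and takes 1/4.
Judith predeceased; the 1/2 allotted to Judith's branch passes to Judith's issue by representation.
The 1/2 is divided into 2 equal shares of 1/4 among Nora, Kenneth.
Nora predeceased; the 1/4 allotted to Nora's branch passes to Nora's issue by representation.
The 1/4 is divided into 2 equal shares of 1/8 among Martin, Quentin.
Martin is living and takes 1/8.
Quentin is living and takes 1/8.
Kenneth is living and takes 1/4.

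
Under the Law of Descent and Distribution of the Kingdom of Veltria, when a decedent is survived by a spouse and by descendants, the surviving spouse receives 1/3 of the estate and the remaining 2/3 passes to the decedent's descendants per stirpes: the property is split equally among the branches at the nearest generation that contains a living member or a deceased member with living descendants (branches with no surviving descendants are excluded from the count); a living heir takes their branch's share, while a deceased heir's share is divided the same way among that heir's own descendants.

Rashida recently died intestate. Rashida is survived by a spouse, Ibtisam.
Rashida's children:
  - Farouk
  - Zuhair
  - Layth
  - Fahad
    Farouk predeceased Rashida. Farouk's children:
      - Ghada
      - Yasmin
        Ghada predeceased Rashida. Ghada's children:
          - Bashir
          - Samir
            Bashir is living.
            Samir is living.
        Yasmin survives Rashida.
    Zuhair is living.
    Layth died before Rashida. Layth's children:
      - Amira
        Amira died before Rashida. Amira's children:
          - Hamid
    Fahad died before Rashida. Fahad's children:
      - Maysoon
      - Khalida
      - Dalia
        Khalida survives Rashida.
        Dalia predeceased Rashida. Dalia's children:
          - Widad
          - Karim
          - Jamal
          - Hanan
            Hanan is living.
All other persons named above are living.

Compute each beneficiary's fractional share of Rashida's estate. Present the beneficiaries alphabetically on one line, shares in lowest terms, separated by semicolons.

Ibtisam, as surviving spouse, takes 1/3.
The remaining 2/3 passes to Rashida's descendants per stirpes.
The 2/3 is divided into 4 equal shares of 1/6 among Farouk, Zuhair, Layth, Fahad.
Farouk predeceased; the 1/6 allotted to Farouk's branch passes to Farouk's issue by representation.
The 1/6 is divided into 2 equal shares of 1/12 among Ghada, Yasmin.
Ghada predeceased; the 1/12 allotted to Ghada's branch passes to Ghada's issue by representation.
The 1/12 is divided into 2 equal shares of 1/24 among Bashir, Samir.
Bashir is living and takes 1/24.
Samir is living and takes 1/24.
Yasmin is living and takes 1/12.
Zuhair is living and takes 1/6.
Layth predeceased; the 1/6 allotted to Layth's branch passes to Layth's issue by representation.
Amira's line is the sole branch at this level, so the full 1/6 passes to Amira's issue by representation.
Hamid is the sole taker at this level and receives the full 1/6.
Fahad predeceased; the 1/6 allotted to Fahad's branch passes to Fahad's issue by representation.
The 1/6 is divided into 3 equal shares of 1/18 among Maysoon, Khalida, Dalia.
Maysoon is living and takes 1/18.
Khalida is living and takes 1/18.
Dalia predeceased; the 1/18 allotted to Dalia's branch passes to Dalia's issue by representation.
The 1/18 is divided into 4 equal shares of 1/72 among Widad, Karim, Jamal, Hanan.
Widad is living and takes 1/72.
Karim is living and takes 1/72.
Jamal is living and takes 1/72.
Hanan is living and takes 1/72.

Bashir 1/24; Hamid 1/6; Hanan 1/72; Ibtisam 1/3; Jamal 1/72; Karim 1/72; Khalida 1/18; Maysoon 1/18; Samir 1/24; Widad 1/72; Yasmin 1/12; Zuhair 1/6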